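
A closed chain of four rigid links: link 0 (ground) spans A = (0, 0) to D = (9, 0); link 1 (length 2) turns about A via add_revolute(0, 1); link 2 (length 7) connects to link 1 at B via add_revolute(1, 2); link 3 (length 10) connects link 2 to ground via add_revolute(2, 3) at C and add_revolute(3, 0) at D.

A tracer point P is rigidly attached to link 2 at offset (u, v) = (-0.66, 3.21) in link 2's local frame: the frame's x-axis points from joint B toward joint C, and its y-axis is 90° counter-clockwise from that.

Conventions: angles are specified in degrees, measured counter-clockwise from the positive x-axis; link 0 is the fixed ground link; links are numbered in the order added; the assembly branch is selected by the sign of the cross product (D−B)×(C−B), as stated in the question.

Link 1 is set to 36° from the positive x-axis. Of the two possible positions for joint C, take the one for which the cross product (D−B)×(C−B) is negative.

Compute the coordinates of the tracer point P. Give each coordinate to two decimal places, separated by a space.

A=(0,0), D=(9.00,0)
B = A + 2.00·(cos36°, sin36°) = (1.6180, 1.1756)
|BD| = 7.4750
circle(B,7.00) ∩ circle(D,10.00): a=0.3261, h=6.9924
  candidates: C₊=(3.0398,8.0297) cross=52.268; C₋=(0.8404,-5.7811) cross=-52.268
  branch - wants cross < 0 → take C=(0.8404,-5.7811) (cross=-52.268)
ex = (C−B)/|BC| = (-0.1111,-0.9938); ey = (0.9938,-0.1111)
P = B + -0.66·ex + 3.21·ey = (4.8815,1.4749)

4.88 1.47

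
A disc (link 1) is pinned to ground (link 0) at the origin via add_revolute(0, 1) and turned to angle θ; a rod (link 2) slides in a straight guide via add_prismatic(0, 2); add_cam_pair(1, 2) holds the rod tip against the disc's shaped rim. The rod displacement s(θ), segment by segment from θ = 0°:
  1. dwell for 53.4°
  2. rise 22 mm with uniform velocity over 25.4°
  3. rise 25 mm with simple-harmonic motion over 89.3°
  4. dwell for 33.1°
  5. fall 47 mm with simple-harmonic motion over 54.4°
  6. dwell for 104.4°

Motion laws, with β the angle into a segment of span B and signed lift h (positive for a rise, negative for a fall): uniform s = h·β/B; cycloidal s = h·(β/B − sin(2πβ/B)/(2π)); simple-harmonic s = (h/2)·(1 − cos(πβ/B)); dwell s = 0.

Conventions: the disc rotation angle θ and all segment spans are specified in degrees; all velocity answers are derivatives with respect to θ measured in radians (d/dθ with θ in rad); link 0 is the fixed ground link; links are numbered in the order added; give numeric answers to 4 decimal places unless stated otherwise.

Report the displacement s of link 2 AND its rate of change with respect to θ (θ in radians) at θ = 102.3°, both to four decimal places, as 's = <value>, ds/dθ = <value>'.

segment 1 (0° to 53.4°, dwell): s unchanged at 0.0000
segment 2 (53.4° to 78.8°, uniform, h = 22) is passed completely: s = 0.0000 + (22) = 22.0000
θ = 102.3° falls in segment 3 (78.8° to 168.1°, simple-harmonic, h = 25): β = 102.3 − 78.8 = 23.5°, B = 89.3°; Δs = 25/2·(1 − cos(π·0.2632)) = 4.0340; s = 22.0000 + 4.0340 = 26.0340
velocity in seg [78.8°–168.1°] (simple-harmonic), θ in radians: β = 23.5° = 0.4102 rad, B = 89.3° = 1.5586 rad; ds/dθ = (πh/(2B)) sin(πβ/B) = (π·25/(2·1.5586)) sin(π·0.2632) = 18.537277 mm/rad

s = 26.0340, ds/dθ = 18.5373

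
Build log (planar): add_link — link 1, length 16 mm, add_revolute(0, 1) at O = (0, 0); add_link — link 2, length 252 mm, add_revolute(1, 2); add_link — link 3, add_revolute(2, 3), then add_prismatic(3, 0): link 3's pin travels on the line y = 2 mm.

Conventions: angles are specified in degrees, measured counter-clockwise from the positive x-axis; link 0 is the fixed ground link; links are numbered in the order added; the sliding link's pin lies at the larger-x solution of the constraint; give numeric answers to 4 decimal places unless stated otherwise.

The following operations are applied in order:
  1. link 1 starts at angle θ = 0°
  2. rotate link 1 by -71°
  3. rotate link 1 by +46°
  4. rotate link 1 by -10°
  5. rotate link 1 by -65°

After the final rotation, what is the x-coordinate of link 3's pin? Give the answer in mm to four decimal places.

geometry: r = 16 mm, L = 252 mm, e = 2 mm; θ starts at 0°
rotate link 1 by -71°: θ ← 0° -71° = -71°
rotate link 1 by +46°: θ ← -71° +46° = -25°
rotate link 1 by -10°: θ ← -25° -10° = -35°
rotate link 1 by -65°: θ ← -35° -65° = -100°
crank pin P = (r cos θ, r sin θ) = (-2.778371, -15.756924)
h = r sin θ − e = -15.756924 − 2 = -17.756924
x = r cos θ + √(L² − h²) = -2.778371 + 251.373610 = 248.595239

248.5952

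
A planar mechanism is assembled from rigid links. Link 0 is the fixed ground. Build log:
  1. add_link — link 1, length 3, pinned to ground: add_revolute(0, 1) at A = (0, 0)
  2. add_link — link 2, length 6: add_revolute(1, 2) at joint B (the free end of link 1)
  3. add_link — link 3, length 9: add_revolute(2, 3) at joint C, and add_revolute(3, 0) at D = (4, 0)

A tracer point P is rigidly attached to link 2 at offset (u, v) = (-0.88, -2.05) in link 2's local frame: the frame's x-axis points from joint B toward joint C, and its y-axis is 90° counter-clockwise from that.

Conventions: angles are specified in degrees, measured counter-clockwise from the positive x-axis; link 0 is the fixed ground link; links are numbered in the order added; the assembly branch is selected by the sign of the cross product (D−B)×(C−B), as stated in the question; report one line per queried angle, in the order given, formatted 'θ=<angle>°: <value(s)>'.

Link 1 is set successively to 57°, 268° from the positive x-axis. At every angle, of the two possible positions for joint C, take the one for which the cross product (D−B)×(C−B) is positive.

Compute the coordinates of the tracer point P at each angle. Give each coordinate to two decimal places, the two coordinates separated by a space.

A=(0,0), D=(4.00,0)
θ=57°: B = A + 3.00·(cos57°, sin57°) = (1.6339, 2.5160)
θ=57°: |BD| = 3.4538
θ=57°: circle(B,6.00) ∩ circle(D,9.00): a=-4.7877, h=3.6164
θ=57°:   candidates: C₊=(0.9885,8.4812) cross=12.490; C₋=(-4.2804,3.5263) cross=-12.490
θ=57°:   branch + wants cross > 0 → take C=(0.9885,8.4812) (cross=12.490)
θ=57°: ex = (C−B)/|BC| = (-0.1076,0.9942); ey = (-0.9942,-0.1076)
θ=57°: P = B + -0.88·ex + -2.05·ey = (3.7667,1.8616)
θ=268°: B = A + 3.00·(cos268°, sin268°) = (-0.1047, -2.9982)
θ=268°: |BD| = 5.0831
θ=268°: circle(B,6.00) ∩ circle(D,9.00): a=-1.8849, h=5.6962
θ=268°:   candidates: C₊=(-4.9867,0.4899) cross=28.954; C₋=(1.7330,-8.7098) cross=-28.954
θ=268°:   branch + wants cross > 0 → take C=(-4.9867,0.4899) (cross=28.954)
θ=268°: ex = (C−B)/|BC| = (-0.8137,0.5813); ey = (-0.5813,-0.8137)
θ=268°: P = B + -0.88·ex + -2.05·ey = (1.8031,-1.8417)

θ=57°: 3.77 1.86
θ=268°: 1.80 -1.84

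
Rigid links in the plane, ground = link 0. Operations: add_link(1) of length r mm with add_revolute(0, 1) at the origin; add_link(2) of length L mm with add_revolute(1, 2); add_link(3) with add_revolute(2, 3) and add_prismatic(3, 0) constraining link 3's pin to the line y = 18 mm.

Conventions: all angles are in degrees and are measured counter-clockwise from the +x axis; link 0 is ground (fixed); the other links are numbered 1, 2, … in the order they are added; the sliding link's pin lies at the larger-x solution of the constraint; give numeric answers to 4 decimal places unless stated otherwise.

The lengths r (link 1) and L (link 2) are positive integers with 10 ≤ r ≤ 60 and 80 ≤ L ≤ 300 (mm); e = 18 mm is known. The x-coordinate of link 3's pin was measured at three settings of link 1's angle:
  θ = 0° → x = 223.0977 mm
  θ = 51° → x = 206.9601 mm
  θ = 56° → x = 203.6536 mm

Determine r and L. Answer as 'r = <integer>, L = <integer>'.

constraint per measurement: (x − r cos θ)² + (r sin θ − e)² = L²
subtracting the θ₁ and θ₂ equations cancels the r² and L² terms:
r = (x₁² − x₂²) / (2[(x₁cos θ₁ + e sin θ₁) − (x₂cos θ₂ + e sin θ₂)]) = 44.0000 → r = 44
L² = (x₁ − r cos θ₁)² + (r sin θ₁ − e)² = 32399.9861 → L = 180.0000 → L = 180
check at θ₃=56°: x = 203.6536 (printed 203.6536) ✓

r = 44, L = 180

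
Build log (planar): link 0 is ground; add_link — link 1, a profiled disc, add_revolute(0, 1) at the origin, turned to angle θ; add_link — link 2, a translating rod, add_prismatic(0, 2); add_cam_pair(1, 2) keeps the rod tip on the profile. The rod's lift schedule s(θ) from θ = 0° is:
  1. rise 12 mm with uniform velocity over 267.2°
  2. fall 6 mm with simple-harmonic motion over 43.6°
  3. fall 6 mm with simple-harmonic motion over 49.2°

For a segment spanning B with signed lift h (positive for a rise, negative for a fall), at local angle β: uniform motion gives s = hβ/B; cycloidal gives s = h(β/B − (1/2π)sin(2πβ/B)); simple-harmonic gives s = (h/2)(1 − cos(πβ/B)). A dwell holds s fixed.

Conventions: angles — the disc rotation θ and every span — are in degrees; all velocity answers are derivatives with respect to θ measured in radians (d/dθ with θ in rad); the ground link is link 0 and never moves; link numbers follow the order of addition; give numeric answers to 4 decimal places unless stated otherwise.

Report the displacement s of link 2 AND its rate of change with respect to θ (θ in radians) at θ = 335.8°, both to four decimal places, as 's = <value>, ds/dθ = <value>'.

seg 1 [0°–267.2°] uniform, h=12: full span → s += 12 → s = 12.0000
seg 2 [267.2°–310.8°] simple-harmonic, h=-6: full span → s += -6 → s = 6.0000
seg 3 [310.8°–360°] simple-harmonic, h=-6: θ=335.8° here. β=25, B=49.2. -6/2·(1 − cos(π·0.5081)) = -3.0766 → s = 2.9234
velocity in seg [310.8°–360°] (simple-harmonic), θ in radians: β = 25° = 0.4363 rad, B = 49.2° = 0.8587 rad; ds/dθ = (πh/(2B)) sin(πβ/B) = (π·(-6)/(2·0.8587)) sin(π·0.5081) = -10.972030 mm/rad

s = 2.9234, ds/dθ = -10.9720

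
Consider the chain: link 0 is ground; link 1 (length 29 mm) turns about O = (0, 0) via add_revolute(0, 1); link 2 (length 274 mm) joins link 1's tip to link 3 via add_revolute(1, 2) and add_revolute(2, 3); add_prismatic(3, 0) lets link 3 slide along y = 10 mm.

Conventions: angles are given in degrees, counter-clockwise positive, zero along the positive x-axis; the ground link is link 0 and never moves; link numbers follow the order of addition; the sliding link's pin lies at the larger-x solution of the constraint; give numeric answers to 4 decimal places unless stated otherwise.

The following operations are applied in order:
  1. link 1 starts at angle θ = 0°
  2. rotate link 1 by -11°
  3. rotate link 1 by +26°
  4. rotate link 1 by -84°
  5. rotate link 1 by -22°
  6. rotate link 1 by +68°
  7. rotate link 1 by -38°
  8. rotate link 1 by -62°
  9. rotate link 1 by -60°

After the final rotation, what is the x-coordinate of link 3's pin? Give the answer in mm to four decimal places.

geometry: r = 29 mm, L = 274 mm, e = 10 mm; θ starts at 0°
rotate link 1 by -11°: θ ← 0° -11° = -11°
rotate link 1 by +26°: θ ← -11° +26° = 15°
rotate link 1 by -84°: θ ← 15° -84° = -69°
rotate link 1 by -22°: θ ← -69° -22° = -91°
rotate link 1 by +68°: θ ← -91° +68° = -23°
rotate link 1 by -38°: θ ← -23° -38° = -61°
rotate link 1 by -62°: θ ← -61° -62° = -123°
rotate link 1 by -60°: θ ← -123° -60° = -183°
crank pin P = (r cos θ, r sin θ) = (-28.960257, 1.517743)
h = r sin θ − e = 1.517743 − 10 = -8.482257
x = r cos θ + √(L² − h²) = -28.960257 + 273.868675 = 244.908419

244.9084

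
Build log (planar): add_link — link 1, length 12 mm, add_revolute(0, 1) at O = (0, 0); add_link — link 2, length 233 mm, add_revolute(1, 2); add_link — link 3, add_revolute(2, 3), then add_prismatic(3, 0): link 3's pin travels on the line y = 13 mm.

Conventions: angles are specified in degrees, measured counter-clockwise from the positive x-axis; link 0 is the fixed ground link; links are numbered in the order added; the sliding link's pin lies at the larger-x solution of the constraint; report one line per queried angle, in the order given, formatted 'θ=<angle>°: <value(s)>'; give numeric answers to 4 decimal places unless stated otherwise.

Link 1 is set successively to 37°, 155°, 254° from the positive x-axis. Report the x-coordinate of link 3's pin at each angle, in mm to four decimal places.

geometry: r = 12 mm, L = 233 mm, e = 13 mm
θ=37°: crank pin P = (r cos θ, r sin θ) = (9.583626, 7.221780)
θ=37°: h = r sin θ − e = 7.221780 − 13 = -5.778220
θ=37°: x = r cos θ + √(L² − h²) = 9.583626 + 232.928341 = 242.511967
θ=155°: crank pin P = (r cos θ, r sin θ) = (-10.875693, 5.071419)
θ=155°: h = r sin θ − e = 5.071419 − 13 = -7.928581
θ=155°: x = r cos θ + √(L² − h²) = -10.875693 + 232.865063 = 221.989370
θ=254°: crank pin P = (r cos θ, r sin θ) = (-3.307648, -11.535140)
θ=254°: h = r sin θ − e = -11.535140 − 13 = -24.535140
θ=254°: x = r cos θ + √(L² − h²) = -3.307648 + 231.704611 = 228.396963

θ=37°: 242.5120
θ=155°: 221.9894
θ=254°: 228.3970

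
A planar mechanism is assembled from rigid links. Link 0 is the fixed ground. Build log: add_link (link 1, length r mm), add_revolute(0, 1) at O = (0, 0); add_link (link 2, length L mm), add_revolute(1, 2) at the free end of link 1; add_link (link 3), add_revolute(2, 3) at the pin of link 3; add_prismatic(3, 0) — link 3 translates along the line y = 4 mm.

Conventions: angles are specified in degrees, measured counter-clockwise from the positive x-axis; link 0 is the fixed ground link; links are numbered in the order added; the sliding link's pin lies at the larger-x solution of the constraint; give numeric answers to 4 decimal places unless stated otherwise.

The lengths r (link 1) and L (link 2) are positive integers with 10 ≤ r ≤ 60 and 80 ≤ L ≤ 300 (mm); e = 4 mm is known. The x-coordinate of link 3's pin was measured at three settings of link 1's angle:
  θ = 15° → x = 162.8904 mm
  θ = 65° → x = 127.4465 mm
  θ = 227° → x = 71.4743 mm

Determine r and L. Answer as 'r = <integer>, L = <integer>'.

constraint per measurement: (x − r cos θ)² + (r sin θ − e)² = L²
subtracting the θ₁ and θ₂ equations cancels the r² and L² terms:
r = (x₁² − x₂²) / (2[(x₁cos θ₁ + e sin θ₁) − (x₂cos θ₂ + e sin θ₂)]) = 51.0000 → r = 51
L² = (x₁ − r cos θ₁)² + (r sin θ₁ − e)² = 12995.9997 → L = 114.0000 → L = 114
check at θ₃=227°: x = 71.4743 (printed 71.4743) ✓

r = 51, L = 114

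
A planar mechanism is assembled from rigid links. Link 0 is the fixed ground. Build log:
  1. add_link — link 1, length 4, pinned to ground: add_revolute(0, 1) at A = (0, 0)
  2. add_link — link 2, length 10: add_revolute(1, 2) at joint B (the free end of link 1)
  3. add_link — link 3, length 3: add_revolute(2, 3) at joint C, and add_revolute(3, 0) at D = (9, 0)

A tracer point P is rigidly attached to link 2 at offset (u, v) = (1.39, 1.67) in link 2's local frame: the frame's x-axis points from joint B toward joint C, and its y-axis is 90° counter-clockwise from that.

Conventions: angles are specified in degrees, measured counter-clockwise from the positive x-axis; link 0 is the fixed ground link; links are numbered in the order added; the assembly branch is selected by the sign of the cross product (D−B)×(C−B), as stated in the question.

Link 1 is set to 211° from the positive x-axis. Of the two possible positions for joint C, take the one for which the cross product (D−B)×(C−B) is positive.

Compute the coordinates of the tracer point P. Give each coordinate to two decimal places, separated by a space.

A=(0,0), D=(9.00,0)
B = A + 4.00·(cos211°, sin211°) = (-3.4287, -2.0602)
|BD| = 12.5983
circle(B,10.00) ∩ circle(D,3.00): a=9.9107, h=1.3331
  candidates: C₊=(6.1307,0.8757) cross=16.795; C₋=(6.5667,-1.7547) cross=-16.795
  branch + wants cross > 0 → take C=(6.1307,0.8757) (cross=16.795)
ex = (C−B)/|BC| = (0.9559,0.2936); ey = (-0.2936,0.9559)
P = B + 1.39·ex + 1.67·ey = (-2.5902,-0.0557)

-2.59 -0.06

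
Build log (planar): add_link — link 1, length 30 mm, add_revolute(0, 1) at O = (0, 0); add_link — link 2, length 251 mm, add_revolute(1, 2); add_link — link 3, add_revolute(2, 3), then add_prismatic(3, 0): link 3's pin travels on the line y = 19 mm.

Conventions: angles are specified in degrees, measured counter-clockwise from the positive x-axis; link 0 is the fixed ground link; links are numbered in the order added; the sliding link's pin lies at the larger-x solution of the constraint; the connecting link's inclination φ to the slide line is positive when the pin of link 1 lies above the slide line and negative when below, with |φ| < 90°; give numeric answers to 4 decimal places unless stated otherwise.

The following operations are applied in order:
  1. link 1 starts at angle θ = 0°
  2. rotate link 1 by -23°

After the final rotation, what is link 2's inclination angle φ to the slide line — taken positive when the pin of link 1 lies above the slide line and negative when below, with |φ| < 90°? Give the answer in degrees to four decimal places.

geometry: r = 30 mm, L = 251 mm, e = 19 mm; θ starts at 0°
rotate link 1 by -23°: θ ← 0° -23° = -23°
h = r sin θ − e = -11.721934 − 19 = -30.721934
sin φ = h / L = -30.721934 / 251 = -0.12239814
φ = arcsin(-0.12239814) = -7.030527°

-7.0305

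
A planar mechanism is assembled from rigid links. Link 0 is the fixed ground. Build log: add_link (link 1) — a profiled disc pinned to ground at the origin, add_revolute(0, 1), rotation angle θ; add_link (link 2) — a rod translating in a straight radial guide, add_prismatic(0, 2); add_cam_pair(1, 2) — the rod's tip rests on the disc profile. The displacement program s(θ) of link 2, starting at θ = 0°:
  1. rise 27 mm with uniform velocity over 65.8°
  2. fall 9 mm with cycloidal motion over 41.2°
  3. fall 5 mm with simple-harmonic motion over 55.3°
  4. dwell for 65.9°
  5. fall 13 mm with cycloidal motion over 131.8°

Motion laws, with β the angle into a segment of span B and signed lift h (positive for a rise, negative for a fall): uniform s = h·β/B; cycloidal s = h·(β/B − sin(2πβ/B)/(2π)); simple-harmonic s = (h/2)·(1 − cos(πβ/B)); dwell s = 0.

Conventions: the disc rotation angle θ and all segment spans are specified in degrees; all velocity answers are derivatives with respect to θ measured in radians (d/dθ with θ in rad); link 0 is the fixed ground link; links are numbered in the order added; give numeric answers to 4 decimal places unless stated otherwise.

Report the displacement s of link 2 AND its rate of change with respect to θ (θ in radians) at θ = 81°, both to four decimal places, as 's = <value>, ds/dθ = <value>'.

seg 1 [0°–65.8°] uniform, h=27: full span → s += 27 → s = 27.0000
seg 2 [65.8°–107°] cycloidal, h=-9: θ=81° here. β=15.2, B=41.2. -9·(0.3689 − sin(2π·0.3689)/(2π)) = -2.2697 → s = 24.7303
velocity in seg [65.8°–107°] (cycloidal), θ in radians: β = 15.2° = 0.2653 rad, B = 41.2° = 0.7191 rad; ds/dθ = (h/B)(1 − cos(2πβ/B)) = ((-9)/0.7191)(1 − cos(2π·0.3689)) = -21.022492 mm/rad

s = 24.7303, ds/dθ = -21.0225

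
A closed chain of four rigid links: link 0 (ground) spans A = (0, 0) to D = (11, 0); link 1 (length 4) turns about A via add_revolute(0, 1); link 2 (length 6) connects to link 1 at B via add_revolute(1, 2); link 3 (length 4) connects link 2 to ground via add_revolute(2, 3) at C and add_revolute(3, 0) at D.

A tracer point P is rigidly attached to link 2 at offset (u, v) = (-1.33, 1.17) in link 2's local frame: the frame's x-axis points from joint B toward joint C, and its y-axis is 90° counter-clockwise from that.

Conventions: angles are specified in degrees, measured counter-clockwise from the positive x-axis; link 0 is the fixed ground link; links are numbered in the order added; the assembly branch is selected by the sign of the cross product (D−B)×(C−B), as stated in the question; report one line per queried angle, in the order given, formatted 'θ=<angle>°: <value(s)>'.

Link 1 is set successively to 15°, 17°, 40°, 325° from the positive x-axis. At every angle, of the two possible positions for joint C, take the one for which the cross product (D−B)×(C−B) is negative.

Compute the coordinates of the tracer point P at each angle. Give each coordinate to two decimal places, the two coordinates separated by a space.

A=(0,0), D=(11.00,0)
θ=15°: B = A + 4.00·(cos15°, sin15°) = (3.8637, 1.0353)
θ=15°: |BD| = 7.2110
θ=15°: circle(B,6.00) ∩ circle(D,4.00): a=4.9923, h=3.3282
θ=15°:   candidates: C₊=(9.2821,3.6123) cross=24.000; C₋=(8.3264,-2.9752) cross=-24.000
θ=15°:   branch - wants cross < 0 → take C=(8.3264,-2.9752) (cross=-24.000)
θ=15°: ex = (C−B)/|BC| = (0.7438,-0.6684); ey = (0.6684,0.7438)
θ=15°: P = B + -1.33·ex + 1.17·ey = (3.6565,2.7945)
θ=17°: B = A + 4.00·(cos17°, sin17°) = (3.8252, 1.1695)
θ=17°: |BD| = 7.2695
θ=17°: circle(B,6.00) ∩ circle(D,4.00): a=5.0104, h=3.3010
θ=17°:   candidates: C₊=(9.3014,3.6214) cross=23.996; C₋=(8.2393,-2.8945) cross=-23.996
θ=17°:   branch - wants cross < 0 → take C=(8.2393,-2.8945) (cross=-23.996)
θ=17°: ex = (C−B)/|BC| = (0.7357,-0.6773); ey = (0.6773,0.7357)
θ=17°: P = B + -1.33·ex + 1.17·ey = (3.6393,2.9311)
θ=40°: B = A + 4.00·(cos40°, sin40°) = (3.0642, 2.5712)
θ=40°: |BD| = 8.3419
θ=40°: circle(B,6.00) ∩ circle(D,4.00): a=5.3697, h=2.6769
θ=40°:   candidates: C₊=(8.9976,3.4627) cross=22.331; C₋=(7.3474,-1.6305) cross=-22.331
θ=40°:   branch - wants cross < 0 → take C=(7.3474,-1.6305) (cross=-22.331)
θ=40°: ex = (C−B)/|BC| = (0.7139,-0.7003); ey = (0.7003,0.7139)
θ=40°: P = B + -1.33·ex + 1.17·ey = (2.9341,4.3377)
θ=325°: B = A + 4.00·(cos325°, sin325°) = (3.2766, -2.2943)
θ=325°: |BD| = 8.0570
θ=325°: circle(B,6.00) ∩ circle(D,4.00): a=5.2696, h=2.8689
θ=325°:   candidates: C₊=(7.5111,1.9565) cross=23.115; C₋=(9.1450,-3.5439) cross=-23.115
θ=325°:   branch - wants cross < 0 → take C=(9.1450,-3.5439) (cross=-23.115)
θ=325°: ex = (C−B)/|BC| = (0.9781,-0.2083); ey = (0.2083,0.9781)
θ=325°: P = B + -1.33·ex + 1.17·ey = (2.2194,-0.8730)

θ=15°: 3.66 2.79
θ=17°: 3.64 2.93
θ=40°: 2.93 4.34
θ=325°: 2.22 -0.87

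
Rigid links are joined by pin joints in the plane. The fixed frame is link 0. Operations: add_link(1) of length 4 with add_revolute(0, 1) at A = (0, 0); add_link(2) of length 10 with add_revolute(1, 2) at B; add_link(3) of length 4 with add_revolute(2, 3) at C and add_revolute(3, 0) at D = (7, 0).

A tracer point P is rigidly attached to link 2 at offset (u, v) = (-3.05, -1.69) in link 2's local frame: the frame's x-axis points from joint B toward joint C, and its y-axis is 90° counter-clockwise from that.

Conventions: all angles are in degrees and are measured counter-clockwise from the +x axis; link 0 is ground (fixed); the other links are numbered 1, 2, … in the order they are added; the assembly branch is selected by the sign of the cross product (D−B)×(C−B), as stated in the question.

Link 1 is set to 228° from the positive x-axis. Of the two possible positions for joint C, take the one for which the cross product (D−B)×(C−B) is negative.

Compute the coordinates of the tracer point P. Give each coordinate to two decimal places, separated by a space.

A=(0,0), D=(7.00,0)
B = A + 4.00·(cos228°, sin228°) = (-2.6765, -2.9726)
|BD| = 10.1228
circle(B,10.00) ∩ circle(D,4.00): a=9.2105, h=3.8946
  candidates: C₊=(4.9842,3.4549) cross=39.424; C₋=(7.2715,-3.9908) cross=-39.424
  branch - wants cross < 0 → take C=(7.2715,-3.9908) (cross=-39.424)
ex = (C−B)/|BC| = (0.9948,-0.1018); ey = (0.1018,0.9948)
P = B + -3.05·ex + -1.69·ey = (-5.8827,-4.3432)

-5.88 -4.34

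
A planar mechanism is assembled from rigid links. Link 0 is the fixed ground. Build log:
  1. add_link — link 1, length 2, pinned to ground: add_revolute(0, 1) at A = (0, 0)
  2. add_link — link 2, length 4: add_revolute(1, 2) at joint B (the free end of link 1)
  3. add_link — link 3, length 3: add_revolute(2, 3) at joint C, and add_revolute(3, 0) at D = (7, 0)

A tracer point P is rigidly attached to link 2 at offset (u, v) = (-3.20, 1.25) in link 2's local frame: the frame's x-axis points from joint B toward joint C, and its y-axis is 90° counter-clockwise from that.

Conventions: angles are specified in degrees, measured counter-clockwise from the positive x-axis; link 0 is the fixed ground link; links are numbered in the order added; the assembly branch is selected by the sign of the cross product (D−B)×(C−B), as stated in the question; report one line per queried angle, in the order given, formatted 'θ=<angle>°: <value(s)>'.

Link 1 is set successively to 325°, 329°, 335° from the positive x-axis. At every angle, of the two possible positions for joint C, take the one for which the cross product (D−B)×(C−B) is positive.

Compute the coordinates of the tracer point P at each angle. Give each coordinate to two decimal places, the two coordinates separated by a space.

A=(0,0), D=(7.00,0)
θ=325°: B = A + 2.00·(cos325°, sin325°) = (1.6383, -1.1472)
θ=325°: |BD| = 5.4830
θ=325°: circle(B,4.00) ∩ circle(D,3.00): a=3.3799, h=2.1393
θ=325°:   candidates: C₊=(4.4958,1.6519) cross=11.730; C₋=(5.3909,-2.5320) cross=-11.730
θ=325°:   branch + wants cross > 0 → take C=(4.4958,1.6519) (cross=11.730)
θ=325°: ex = (C−B)/|BC| = (0.7144,0.6998); ey = (-0.6998,0.7144)
θ=325°: P = B + -3.20·ex + 1.25·ey = (-1.5224,-2.4935)
θ=329°: B = A + 2.00·(cos329°, sin329°) = (1.7143, -1.0301)
θ=329°: |BD| = 5.3851
θ=329°: circle(B,4.00) ∩ circle(D,3.00): a=3.3425, h=2.1972
θ=329°:   candidates: C₊=(4.5748,1.7659) cross=11.832; C₋=(5.4154,-2.5474) cross=-11.832
θ=329°:   branch + wants cross > 0 → take C=(4.5748,1.7659) (cross=11.832)
θ=329°: ex = (C−B)/|BC| = (0.7151,0.6990); ey = (-0.6990,0.7151)
θ=329°: P = B + -3.20·ex + 1.25·ey = (-1.4478,-2.3730)
θ=335°: B = A + 2.00·(cos335°, sin335°) = (1.8126, -0.8452)
θ=335°: |BD| = 5.2558
θ=335°: circle(B,4.00) ∩ circle(D,3.00): a=3.2938, h=2.2695
θ=335°:   candidates: C₊=(4.6986,1.9244) cross=11.928; C₋=(5.4286,-2.5555) cross=-11.928
θ=335°:   branch + wants cross > 0 → take C=(4.6986,1.9244) (cross=11.928)
θ=335°: ex = (C−B)/|BC| = (0.7215,0.6924); ey = (-0.6924,0.7215)
θ=335°: P = B + -3.20·ex + 1.25·ey = (-1.3617,-2.1591)

θ=325°: -1.52 -2.49
θ=329°: -1.45 -2.37
θ=335°: -1.36 -2.16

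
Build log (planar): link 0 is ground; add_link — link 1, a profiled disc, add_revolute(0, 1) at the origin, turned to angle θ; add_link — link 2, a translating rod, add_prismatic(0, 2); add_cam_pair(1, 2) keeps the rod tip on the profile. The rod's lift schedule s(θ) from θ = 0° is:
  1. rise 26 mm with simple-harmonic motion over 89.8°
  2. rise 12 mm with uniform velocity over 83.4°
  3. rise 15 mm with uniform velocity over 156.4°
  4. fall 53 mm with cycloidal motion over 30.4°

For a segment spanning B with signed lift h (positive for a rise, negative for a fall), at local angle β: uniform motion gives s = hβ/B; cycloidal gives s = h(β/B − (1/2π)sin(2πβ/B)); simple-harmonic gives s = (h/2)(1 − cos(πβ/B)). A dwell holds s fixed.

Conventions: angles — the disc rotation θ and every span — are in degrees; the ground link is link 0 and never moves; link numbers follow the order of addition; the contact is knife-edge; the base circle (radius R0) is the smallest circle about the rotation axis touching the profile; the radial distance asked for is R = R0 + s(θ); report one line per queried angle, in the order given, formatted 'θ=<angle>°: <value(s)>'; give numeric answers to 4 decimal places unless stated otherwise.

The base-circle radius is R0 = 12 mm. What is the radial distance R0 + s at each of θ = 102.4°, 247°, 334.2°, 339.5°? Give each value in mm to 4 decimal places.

seg 1 [0°–89.8°] simple-harmonic, h=26: full span → s += 26 → s = 26.0000
seg 2 [89.8°–173.2°] uniform, h=12: θ=102.4° here. β=12.6, B=83.4. 12·12.6/83.4 = 1.8129 → s = 27.8129
seg 2 [89.8°–173.2°] uniform, h=12: full span → s += 12 → s = 38.0000
seg 3 [173.2°–329.6°] uniform, h=15: θ=247° here. β=73.8, B=156.4. 15·73.8/156.4 = 7.0780 → s = 45.0780
seg 3 [173.2°–329.6°] uniform, h=15: full span → s += 15 → s = 53.0000
seg 4 [329.6°–360°] cycloidal, h=-53: θ=334.2° here. β=4.6, B=30.4. -53·(0.1513 − sin(2π·0.1513)/(2π)) = -1.1548 → s = 51.8452
seg 4 [329.6°–360°] cycloidal, h=-53: θ=339.5° here. β=9.9, B=30.4. -53·(0.3257 − sin(2π·0.3257)/(2π)) = -9.7599 → s = 43.2401
θ=102.4°: R = R0 + s = 12 + 27.8129 = 39.8129
θ=247°: R = R0 + s = 12 + 45.0780 = 57.0780
θ=334.2°: R = R0 + s = 12 + 51.8452 = 63.8452
θ=339.5°: R = R0 + s = 12 + 43.2401 = 55.2401

θ=102.4°: 39.8129
θ=247°: 57.0780
θ=334.2°: 63.8452
θ=339.5°: 55.2401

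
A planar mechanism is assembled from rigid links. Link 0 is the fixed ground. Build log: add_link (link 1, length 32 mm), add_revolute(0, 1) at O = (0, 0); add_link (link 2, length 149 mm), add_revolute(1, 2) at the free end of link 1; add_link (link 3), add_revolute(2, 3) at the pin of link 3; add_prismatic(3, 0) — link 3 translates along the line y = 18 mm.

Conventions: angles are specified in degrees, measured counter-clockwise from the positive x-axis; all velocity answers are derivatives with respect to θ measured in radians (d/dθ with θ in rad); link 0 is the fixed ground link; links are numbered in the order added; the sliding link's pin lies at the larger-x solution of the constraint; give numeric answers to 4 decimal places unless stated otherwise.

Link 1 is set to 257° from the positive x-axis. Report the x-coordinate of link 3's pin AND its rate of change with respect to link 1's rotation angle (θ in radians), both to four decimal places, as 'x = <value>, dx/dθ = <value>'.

geometry: r = 32 mm, L = 149 mm, e = 18 mm
crank pin P = (r cos θ, r sin θ) = (-7.198434, -31.179842)
h = r sin θ − e = -31.179842 − 18 = -49.179842
x = r cos θ + √(L² − h²) = -7.198434 + 140.649718 = 133.451284
dx/dθ = −r sin θ − h·r cos θ/√(L² − h²) (θ in radians; h = -49.179842) = 28.662824

x = 133.4513, dx/dθ = 28.6628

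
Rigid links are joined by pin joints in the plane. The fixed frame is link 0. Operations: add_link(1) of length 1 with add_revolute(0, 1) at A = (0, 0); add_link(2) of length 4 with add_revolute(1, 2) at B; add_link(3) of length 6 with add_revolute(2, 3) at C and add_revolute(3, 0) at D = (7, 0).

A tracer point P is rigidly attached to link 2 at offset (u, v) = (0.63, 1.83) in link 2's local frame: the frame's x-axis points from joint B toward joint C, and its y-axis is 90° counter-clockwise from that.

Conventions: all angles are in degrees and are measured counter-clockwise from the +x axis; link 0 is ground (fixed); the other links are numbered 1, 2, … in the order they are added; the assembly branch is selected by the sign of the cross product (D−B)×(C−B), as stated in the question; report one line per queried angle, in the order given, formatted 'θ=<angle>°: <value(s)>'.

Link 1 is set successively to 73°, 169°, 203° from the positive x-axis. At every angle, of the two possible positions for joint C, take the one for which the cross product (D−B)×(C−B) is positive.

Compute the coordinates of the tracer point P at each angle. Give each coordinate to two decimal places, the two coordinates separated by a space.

A=(0,0), D=(7.00,0)
θ=73°: B = A + 1.00·(cos73°, sin73°) = (0.2924, 0.9563)
θ=73°: |BD| = 6.7755
θ=73°: circle(B,4.00) ∩ circle(D,6.00): a=1.9118, h=3.5135
θ=73°:   candidates: C₊=(2.6810,4.1648) cross=23.806; C₋=(1.6891,-2.7919) cross=-23.806
θ=73°:   branch + wants cross > 0 → take C=(2.6810,4.1648) (cross=23.806)
θ=73°: ex = (C−B)/|BC| = (0.5971,0.8021); ey = (-0.8021,0.5971)
θ=73°: P = B + 0.63·ex + 1.83·ey = (-0.7993,2.5544)
θ=169°: B = A + 1.00·(cos169°, sin169°) = (-0.9816, 0.1908)
θ=169°: |BD| = 7.9839
θ=169°: circle(B,4.00) ∩ circle(D,6.00): a=2.7394, h=2.9147
θ=169°:   candidates: C₊=(1.8267,3.0392) cross=23.271; C₋=(1.6874,-2.7885) cross=-23.271
θ=169°:   branch + wants cross > 0 → take C=(1.8267,3.0392) (cross=23.271)
θ=169°: ex = (C−B)/|BC| = (0.7021,0.7121); ey = (-0.7121,0.7021)
θ=169°: P = B + 0.63·ex + 1.83·ey = (-1.8425,1.9242)
θ=203°: B = A + 1.00·(cos203°, sin203°) = (-0.9205, -0.3907)
θ=203°: |BD| = 7.9301
θ=203°: circle(B,4.00) ∩ circle(D,6.00): a=2.7041, h=2.9476
θ=203°:   candidates: C₊=(1.6350,2.6865) cross=23.375; C₋=(1.9255,-3.2015) cross=-23.375
θ=203°:   branch + wants cross > 0 → take C=(1.6350,2.6865) (cross=23.375)
θ=203°: ex = (C−B)/|BC| = (0.6389,0.7693); ey = (-0.7693,0.6389)
θ=203°: P = B + 0.63·ex + 1.83·ey = (-1.9258,1.2631)

θ=73°: -0.80 2.55
θ=169°: -1.84 1.92
θ=203°: -1.93 1.26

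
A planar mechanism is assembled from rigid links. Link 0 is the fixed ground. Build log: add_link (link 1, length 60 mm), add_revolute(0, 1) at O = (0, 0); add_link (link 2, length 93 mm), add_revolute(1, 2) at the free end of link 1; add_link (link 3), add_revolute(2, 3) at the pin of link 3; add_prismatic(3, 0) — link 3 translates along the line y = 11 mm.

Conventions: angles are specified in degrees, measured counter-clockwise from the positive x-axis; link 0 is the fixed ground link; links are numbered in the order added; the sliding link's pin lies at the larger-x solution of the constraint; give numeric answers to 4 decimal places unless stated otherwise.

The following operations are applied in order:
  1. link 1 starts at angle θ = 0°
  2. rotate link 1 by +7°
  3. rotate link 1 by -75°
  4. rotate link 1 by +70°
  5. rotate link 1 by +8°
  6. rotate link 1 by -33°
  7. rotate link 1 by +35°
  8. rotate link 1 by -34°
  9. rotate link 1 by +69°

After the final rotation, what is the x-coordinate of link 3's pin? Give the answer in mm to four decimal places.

geometry: r = 60 mm, L = 93 mm, e = 11 mm; θ starts at 0°
rotate link 1 by +7°: θ ← 0° +7° = 7°
rotate link 1 by -75°: θ ← 7° -75° = -68°
rotate link 1 by +70°: θ ← -68° +70° = 2°
rotate link 1 by +8°: θ ← 2° +8° = 10°
rotate link 1 by -33°: θ ← 10° -33° = -23°
rotate link 1 by +35°: θ ← -23° +35° = 12°
rotate link 1 by -34°: θ ← 12° -34° = -22°
rotate link 1 by +69°: θ ← -22° +69° = 47°
crank pin P = (r cos θ, r sin θ) = (40.919902, 43.881222)
h = r sin θ − e = 43.881222 − 11 = 32.881222
x = r cos θ + √(L² − h²) = 40.919902 + 86.993248 = 127.913150

127.9131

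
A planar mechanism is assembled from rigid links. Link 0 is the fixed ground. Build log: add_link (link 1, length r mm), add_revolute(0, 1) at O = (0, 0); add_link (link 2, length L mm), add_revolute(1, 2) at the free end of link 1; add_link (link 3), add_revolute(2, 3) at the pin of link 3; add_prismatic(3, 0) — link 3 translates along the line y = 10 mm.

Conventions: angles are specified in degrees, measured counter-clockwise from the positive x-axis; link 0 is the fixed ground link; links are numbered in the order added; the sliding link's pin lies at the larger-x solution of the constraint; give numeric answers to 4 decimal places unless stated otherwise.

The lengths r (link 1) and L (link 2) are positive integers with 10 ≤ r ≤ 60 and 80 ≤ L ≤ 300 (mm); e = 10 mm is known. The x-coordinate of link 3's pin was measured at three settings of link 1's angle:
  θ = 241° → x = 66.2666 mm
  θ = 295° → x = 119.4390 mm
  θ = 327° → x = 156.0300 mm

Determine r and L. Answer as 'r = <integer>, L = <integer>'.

constraint per measurement: (x − r cos θ)² + (r sin θ − e)² = L²
subtracting the θ₁ and θ₂ equations cancels the r² and L² terms:
r = (x₁² − x₂²) / (2[(x₁cos θ₁ + e sin θ₁) − (x₂cos θ₂ + e sin θ₂)]) = 59.9999 → r = 60
L² = (x₁ − r cos θ₁)² + (r sin θ₁ − e)² = 12996.0081 → L = 114.0000 → L = 114
check at θ₃=327°: x = 156.0300 (printed 156.0300) ✓

r = 60, L = 114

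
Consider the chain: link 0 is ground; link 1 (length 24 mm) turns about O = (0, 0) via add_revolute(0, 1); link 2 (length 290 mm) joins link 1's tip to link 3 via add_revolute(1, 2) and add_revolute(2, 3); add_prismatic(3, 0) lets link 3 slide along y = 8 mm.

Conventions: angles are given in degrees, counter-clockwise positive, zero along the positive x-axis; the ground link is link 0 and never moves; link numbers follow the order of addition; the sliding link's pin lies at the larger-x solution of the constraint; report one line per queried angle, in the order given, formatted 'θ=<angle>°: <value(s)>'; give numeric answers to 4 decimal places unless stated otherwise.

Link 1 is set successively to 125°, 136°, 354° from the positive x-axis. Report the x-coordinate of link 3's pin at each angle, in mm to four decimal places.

geometry: r = 24 mm, L = 290 mm, e = 8 mm
θ=125°: crank pin P = (r cos θ, r sin θ) = (-13.765834, 19.659649)
θ=125°: h = r sin θ − e = 19.659649 − 8 = 11.659649
θ=125°: x = r cos θ + √(L² − h²) = -13.765834 + 289.765513 = 275.999679
θ=136°: crank pin P = (r cos θ, r sin θ) = (-17.264155, 16.671801)
θ=136°: h = r sin θ − e = 16.671801 − 8 = 8.671801
θ=136°: x = r cos θ + √(L² − h²) = -17.264155 + 289.870316 = 272.606160
θ=354°: crank pin P = (r cos θ, r sin θ) = (23.868525, -2.508683)
θ=354°: h = r sin θ − e = -2.508683 − 8 = -10.508683
θ=354°: x = r cos θ + √(L² − h²) = 23.868525 + 289.809537 = 313.678062

θ=125°: 275.9997
θ=136°: 272.6062
θ=354°: 313.6781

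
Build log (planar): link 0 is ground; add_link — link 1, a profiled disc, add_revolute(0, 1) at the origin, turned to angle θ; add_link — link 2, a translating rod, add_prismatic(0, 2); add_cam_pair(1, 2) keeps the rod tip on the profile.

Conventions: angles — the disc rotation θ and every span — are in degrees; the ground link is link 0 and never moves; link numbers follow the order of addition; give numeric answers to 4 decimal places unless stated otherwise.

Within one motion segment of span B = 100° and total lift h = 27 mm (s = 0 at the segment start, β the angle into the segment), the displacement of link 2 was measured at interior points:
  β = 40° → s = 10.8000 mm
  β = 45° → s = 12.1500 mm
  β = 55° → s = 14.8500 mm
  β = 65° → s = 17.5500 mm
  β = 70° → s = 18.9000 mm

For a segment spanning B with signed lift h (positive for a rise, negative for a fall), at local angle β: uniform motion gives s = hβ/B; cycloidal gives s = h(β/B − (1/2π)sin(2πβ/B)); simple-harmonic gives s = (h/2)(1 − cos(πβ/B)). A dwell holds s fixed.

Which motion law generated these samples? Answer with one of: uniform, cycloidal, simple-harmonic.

candidates at β/B = r: uniform s = h·r (linear in β); cycloidal s = h·(r − sin(2πr)/(2π)); simple-harmonic s = (h/2)(1 − cos(πr))
β=40°: printed 10.8000 | uniform 10.8000, cycloidal 8.2742, simple-harmonic 9.3283
β=45°: printed 12.1500 | uniform 12.1500, cycloidal 10.8221, simple-harmonic 11.3881
β=55°: printed 14.8500 | uniform 14.8500, cycloidal 16.1779, simple-harmonic 15.6119
β=65°: printed 17.5500 | uniform 17.5500, cycloidal 21.0265, simple-harmonic 19.6289
β=70°: printed 18.9000 | uniform 18.9000, cycloidal 22.9869, simple-harmonic 21.4351
only one law matches every sample → uniform

uniform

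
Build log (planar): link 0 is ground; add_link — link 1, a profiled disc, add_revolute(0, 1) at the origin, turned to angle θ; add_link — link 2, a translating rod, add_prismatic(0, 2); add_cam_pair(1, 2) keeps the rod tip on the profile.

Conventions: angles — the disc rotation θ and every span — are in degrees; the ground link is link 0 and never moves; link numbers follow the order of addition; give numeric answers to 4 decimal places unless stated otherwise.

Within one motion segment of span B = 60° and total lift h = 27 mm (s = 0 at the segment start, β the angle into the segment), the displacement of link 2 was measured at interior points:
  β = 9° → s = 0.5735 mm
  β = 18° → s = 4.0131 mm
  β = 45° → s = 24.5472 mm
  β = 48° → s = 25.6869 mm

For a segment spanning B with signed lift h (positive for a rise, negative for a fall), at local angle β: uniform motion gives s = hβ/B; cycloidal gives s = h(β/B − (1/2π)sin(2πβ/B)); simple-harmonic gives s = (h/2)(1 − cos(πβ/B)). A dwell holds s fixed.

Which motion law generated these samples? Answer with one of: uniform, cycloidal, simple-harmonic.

candidates at β/B = r: uniform s = h·r (linear in β); cycloidal s = h·(r − sin(2πr)/(2π)); simple-harmonic s = (h/2)(1 − cos(πr))
β=9°: printed 0.5735 | uniform 4.0500, cycloidal 0.5735, simple-harmonic 1.4714
β=18°: printed 4.0131 | uniform 8.1000, cycloidal 4.0131, simple-harmonic 5.5649
β=45°: printed 24.5472 | uniform 20.2500, cycloidal 24.5472, simple-harmonic 23.0459
β=48°: printed 25.6869 | uniform 21.6000, cycloidal 25.6869, simple-harmonic 24.4217
only one law matches every sample → cycloidal

cycloidal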